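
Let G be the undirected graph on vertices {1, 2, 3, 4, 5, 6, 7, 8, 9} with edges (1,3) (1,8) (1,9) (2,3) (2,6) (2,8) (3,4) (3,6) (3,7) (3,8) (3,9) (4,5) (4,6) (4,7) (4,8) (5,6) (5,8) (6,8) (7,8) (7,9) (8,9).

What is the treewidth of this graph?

3

A width-3 tree decomposition is:
Bags: B1 = {3, 4, 7, 8}  B2 = {3, 4, 6, 8}  B3 = {4, 5, 6, 8}  B4 = {3, 7, 8, 9}  B5 = {1, 3, 8, 9}  B6 = {2, 3, 6, 8}
Tree: B1–B2, B2–B3, B1–B4, B4–B5, B2–B6
Every bag has size at most 4, so the width is 4 − 1 = 3 and tw(G) ≤ 3. Conversely, {1, 3, 8, 9} is a clique of size 4, and the vertices of any clique must share a bag in every tree decomposition; so some bag has ≥ 4 vertices and tw(G) ≥ 3. The upper and lower bounds meet at 3, so that is the treewidth.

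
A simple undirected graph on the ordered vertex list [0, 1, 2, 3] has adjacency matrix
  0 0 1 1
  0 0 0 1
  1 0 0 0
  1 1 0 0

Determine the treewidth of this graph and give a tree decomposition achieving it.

Every bag has size at most 2, so the width is 2 − 1 = 1 and tw(G) ≤ 1. Any graph with an edge has treewidth ≥ 1, and G has the edge 1–3. Hence tw(G) = 1 exactly.

Treewidth 1.
One optimal decomposition is:
Bags: B1 = {1, 3}  B2 = {0, 3}  B3 = {0, 2}
Tree: B1–B2, B2–B3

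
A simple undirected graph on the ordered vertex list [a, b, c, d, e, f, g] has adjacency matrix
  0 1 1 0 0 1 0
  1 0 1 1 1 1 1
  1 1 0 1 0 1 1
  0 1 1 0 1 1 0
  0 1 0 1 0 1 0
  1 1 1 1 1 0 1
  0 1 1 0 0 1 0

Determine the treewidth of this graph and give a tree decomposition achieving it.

Treewidth 3.
One such decomposition:
Bags: B1 = {b, c, d, f}  B2 = {a, b, c, f}  B3 = {b, c, f, g}  B4 = {b, d, e, f}
Tree: B1–B2, B1–B3, B1–B4

The largest bag has 4 vertices, giving width 3; this decomposition certifies tw(G) ≤ 3. Conversely, {b, d, e, f} is a clique of size 4, and the vertices of any clique must share a bag in every tree decomposition; so some bag has ≥ 4 vertices and tw(G) ≥ 3. Hence tw(G) = 3 exactly.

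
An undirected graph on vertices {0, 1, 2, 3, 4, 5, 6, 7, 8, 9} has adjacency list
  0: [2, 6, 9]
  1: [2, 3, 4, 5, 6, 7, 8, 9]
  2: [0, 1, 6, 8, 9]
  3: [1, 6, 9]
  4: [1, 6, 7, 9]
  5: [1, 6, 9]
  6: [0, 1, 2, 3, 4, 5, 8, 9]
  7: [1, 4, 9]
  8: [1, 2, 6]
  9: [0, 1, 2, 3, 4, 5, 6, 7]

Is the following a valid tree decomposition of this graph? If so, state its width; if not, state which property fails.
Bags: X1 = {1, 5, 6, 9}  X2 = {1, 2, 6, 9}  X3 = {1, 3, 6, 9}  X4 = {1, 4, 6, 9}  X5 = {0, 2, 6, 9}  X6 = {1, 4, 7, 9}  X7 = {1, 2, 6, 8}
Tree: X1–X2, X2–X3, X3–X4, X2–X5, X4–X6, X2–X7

Vertex coverage: the bags together contain {0, 1, 2, 3, 4, 5, 6, 7, 8, 9}, the full vertex set. Edge coverage: each edge of G has both endpoints in at least one bag. Running intersection: for every vertex, the bags containing it form a connected subtree. All three properties hold, so this is a valid tree decomposition of width max|bag| − 1 = 3, and hence tw(G) ≤ 3.

Yes; width 3.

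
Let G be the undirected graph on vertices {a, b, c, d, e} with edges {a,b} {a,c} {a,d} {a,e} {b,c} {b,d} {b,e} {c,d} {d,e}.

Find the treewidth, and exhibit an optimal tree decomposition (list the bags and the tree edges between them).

Treewidth 3.
One such decomposition:
Bags: B1 = {a, b, c, d}  B2 = {a, b, d, e}
Tree: B1–B2

Each bag holds 4 vertices, so the decomposition has width 3, which upper-bounds the treewidth. On the other hand G contains the 4-clique {a, b, d, e}. A clique must lie in a single bag of any decomposition, so no decomposition can have width below 3. Combining the bounds, tw(G) = 3.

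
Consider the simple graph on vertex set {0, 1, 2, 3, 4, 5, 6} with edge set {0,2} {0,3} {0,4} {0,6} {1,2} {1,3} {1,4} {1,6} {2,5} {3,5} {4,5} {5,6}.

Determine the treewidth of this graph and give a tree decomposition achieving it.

The largest bag has 4 vertices, giving width 3; this decomposition certifies tw(G) ≤ 3. For the lower bound: the 4 vertex sets {0,2}, {3,5}, {1}, {4} are disjoint, each induces a connected subgraph, and every pair is joined by at least one edge of G. Contracting each set to a single vertex therefore yields K_{4} as a minor, and since treewidth is minor-monotone, tw(G) ≥ tw(K_{4}) = 3. Combining the bounds, tw(G) = 3.

Treewidth 3.
Bags: B1 = {0, 1, 2, 5}  B2 = {0, 1, 3, 5}  B3 = {0, 1, 4, 5}  B4 = {0, 1, 5, 6}
Tree: B1–B2, B2–B3, B3–B4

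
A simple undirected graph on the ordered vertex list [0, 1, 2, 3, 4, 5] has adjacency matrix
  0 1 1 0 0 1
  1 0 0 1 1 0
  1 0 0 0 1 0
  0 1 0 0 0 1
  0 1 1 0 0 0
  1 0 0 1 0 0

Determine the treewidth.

2

A width-2 tree decomposition is:
Bags: B1 = {1, 2, 4}  B2 = {0, 1, 2}  B3 = {0, 1, 3}  B4 = {0, 3, 5}
Tree: B1–B2, B2–B3, B3–B4
Each bag holds 3 vertices, so the decomposition has width 2, which upper-bounds the treewidth. Since 4–2–0–1–4 is a cycle in G, G is not acyclic. Forests are exactly the graphs of treewidth ≤ 1, so tw(G) ≥ 2. Therefore the treewidth is 2.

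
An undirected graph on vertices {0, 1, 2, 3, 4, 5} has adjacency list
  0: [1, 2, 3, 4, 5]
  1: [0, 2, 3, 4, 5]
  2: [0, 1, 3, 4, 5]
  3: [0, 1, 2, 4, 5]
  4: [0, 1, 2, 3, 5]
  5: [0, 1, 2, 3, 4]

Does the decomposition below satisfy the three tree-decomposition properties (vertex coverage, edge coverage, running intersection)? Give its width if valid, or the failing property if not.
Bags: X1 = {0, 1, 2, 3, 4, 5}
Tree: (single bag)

Yes; width 5.

Every vertex of G appears in some bag (union = {0, 1, 2, 3, 4, 5}); every edge is covered by a bag; and for each vertex v the set of bags containing v is connected in the bag tree. The decomposition is therefore valid. The largest bag has 6 vertices, so the width is 5.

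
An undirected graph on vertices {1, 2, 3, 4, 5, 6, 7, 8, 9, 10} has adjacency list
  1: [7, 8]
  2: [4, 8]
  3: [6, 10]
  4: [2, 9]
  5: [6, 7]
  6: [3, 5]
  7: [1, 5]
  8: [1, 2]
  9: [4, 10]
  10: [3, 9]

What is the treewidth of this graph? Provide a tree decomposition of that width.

Treewidth 2.
One optimal decomposition is:
Bags: B1 = {3, 5, 6}  B2 = {3, 5, 7}  B3 = {1, 3, 7}  B4 = {1, 3, 8}  B5 = {2, 3, 8}  B6 = {2, 3, 4}  B7 = {3, 4, 9}  B8 = {3, 9, 10}
Tree: B1–B2, B2–B3, B3–B4, B4–B5, B5–B6, B6–B7, B7–B8

Every bag has size at most 3, so the width is 3 − 1 = 2 and tw(G) ≤ 2. The edges 3–6–5–7–1–8–2–4–9–10–3 form a cycle, so G is not a tree and its treewidth is at least 2. Combining the bounds, tw(G) = 2.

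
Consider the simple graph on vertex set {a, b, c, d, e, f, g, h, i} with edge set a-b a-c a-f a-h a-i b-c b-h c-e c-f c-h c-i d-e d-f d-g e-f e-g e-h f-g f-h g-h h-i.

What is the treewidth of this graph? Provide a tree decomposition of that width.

Each bag holds 4 vertices, so the decomposition has width 3, which upper-bounds the treewidth. Conversely, {d, e, f, g} is a clique of size 4, and the vertices of any clique must share a bag in every tree decomposition; so some bag has ≥ 4 vertices and tw(G) ≥ 3. The upper and lower bounds meet at 3, so that is the treewidth.

Treewidth 3.
Bags: B1 = {a, c, f, h}  B2 = {a, b, c, h}  B3 = {c, e, f, h}  B4 = {a, c, h, i}  B5 = {e, f, g, h}  B6 = {d, e, f, g}
Tree: B1–B2, B1–B3, B1–B4, B3–B5, B5–B6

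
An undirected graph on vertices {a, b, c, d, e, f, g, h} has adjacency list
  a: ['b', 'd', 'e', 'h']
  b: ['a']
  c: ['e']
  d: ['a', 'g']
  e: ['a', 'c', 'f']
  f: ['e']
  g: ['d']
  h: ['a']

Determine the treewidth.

A width-1 tree decomposition is:
Bags: B1 = {a, e}  B2 = {a, d}  B3 = {c, e}  B4 = {a, b}  B5 = {d, g}  B6 = {a, h}  B7 = {e, f}
Tree: B1–B2, B1–B3, B2–B4, B2–B5, B1–B6, B1–B7
The largest bag has 2 vertices, giving width 1; this decomposition certifies tw(G) ≤ 1. Any graph with an edge has treewidth ≥ 1, and G has the edge a–e. Therefore the treewidth is 1.

1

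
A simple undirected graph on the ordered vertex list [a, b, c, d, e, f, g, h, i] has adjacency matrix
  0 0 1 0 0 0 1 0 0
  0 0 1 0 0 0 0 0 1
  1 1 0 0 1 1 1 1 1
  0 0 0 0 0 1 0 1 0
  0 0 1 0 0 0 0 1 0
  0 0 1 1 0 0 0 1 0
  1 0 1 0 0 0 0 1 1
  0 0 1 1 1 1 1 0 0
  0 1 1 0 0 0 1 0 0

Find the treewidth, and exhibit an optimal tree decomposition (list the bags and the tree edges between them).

Treewidth 2.
One such decomposition:
Bags: B1 = {b, c, i}  B2 = {c, g, i}  B3 = {c, g, h}  B4 = {c, e, h}  B5 = {c, f, h}  B6 = {d, f, h}  B7 = {a, c, g}
Tree: B1–B2, B2–B3, B3–B4, B3–B5, B5–B6, B3–B7

Every bag has size at most 3, so the width is 3 − 1 = 2 and tw(G) ≤ 2. Conversely, {d, f, h} is a clique of size 3, and the vertices of any clique must share a bag in every tree decomposition; so some bag has ≥ 3 vertices and tw(G) ≥ 2. The upper and lower bounds meet at 2, so that is the treewidth.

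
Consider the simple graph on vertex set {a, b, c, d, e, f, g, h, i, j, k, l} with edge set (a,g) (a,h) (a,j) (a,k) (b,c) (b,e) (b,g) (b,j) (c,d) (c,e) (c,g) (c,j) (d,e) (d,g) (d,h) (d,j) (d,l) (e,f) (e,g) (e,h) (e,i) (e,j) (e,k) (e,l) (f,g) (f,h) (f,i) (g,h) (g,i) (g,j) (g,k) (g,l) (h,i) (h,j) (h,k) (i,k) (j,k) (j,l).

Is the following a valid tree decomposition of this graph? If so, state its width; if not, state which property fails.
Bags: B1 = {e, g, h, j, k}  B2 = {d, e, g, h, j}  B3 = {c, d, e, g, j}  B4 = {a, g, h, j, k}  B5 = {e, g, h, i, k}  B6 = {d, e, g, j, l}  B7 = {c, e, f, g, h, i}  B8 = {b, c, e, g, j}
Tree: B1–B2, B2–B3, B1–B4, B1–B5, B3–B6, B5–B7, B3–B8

A tree decomposition must satisfy three properties: every vertex lies in some bag; for every edge, both endpoints lie together in some bag; and for every vertex, the bags containing it form a connected subtree. Here bags containing vertex c are not connected in the tree, so the decomposition is invalid.

No — bags containing vertex c are not connected in the tree.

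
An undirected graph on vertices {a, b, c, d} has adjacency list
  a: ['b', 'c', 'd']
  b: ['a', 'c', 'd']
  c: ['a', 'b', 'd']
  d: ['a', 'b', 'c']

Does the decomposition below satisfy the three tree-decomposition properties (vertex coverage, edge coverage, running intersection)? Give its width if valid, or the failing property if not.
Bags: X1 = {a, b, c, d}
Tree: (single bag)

Yes; width 3.

Checking the three conditions: (i) the bags cover all of {a, b, c, d}; (ii) for each edge, some bag contains both endpoints; (iii) the bags containing any fixed vertex form a subtree. All hold, so the decomposition is valid with width 4 − 1 = 3.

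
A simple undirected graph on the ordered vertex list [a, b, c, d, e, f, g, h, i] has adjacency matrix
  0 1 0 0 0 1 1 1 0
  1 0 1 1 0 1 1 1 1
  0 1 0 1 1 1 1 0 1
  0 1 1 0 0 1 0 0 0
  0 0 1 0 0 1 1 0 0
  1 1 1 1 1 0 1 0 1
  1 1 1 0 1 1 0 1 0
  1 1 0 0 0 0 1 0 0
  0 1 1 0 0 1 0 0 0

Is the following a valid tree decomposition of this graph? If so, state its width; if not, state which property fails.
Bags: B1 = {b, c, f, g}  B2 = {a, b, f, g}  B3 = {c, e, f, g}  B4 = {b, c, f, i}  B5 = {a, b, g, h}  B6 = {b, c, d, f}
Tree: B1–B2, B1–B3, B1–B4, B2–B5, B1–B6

Every vertex of G appears in some bag (union = {a, b, c, d, e, f, g, h, i}); every edge is covered by a bag; and for each vertex v the set of bags containing v is connected in the bag tree. The decomposition is therefore valid. The largest bag has 4 vertices, so the width is 3.

Yes; width 3.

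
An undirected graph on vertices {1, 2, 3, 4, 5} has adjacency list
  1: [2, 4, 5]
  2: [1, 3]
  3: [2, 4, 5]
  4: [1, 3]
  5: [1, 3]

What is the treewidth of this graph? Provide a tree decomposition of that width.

Every bag has size at most 3, so the width is 3 − 1 = 2 and tw(G) ≤ 2. Since 2–1–5–3–2 is a cycle in G, G is not acyclic. Forests are exactly the graphs of treewidth ≤ 1, so tw(G) ≥ 2. Therefore the treewidth is 2.

Treewidth 2.
One optimal decomposition is:
Bags: B1 = {1, 2, 3}  B2 = {1, 3, 5}  B3 = {1, 3, 4}
Tree: B1–B2, B2–B3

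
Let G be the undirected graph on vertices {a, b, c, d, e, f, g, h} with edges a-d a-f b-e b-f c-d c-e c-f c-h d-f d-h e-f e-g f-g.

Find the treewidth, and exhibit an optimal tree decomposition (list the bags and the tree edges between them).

Treewidth 2.
Bags: B1 = {e, f, g}  B2 = {c, e, f}  B3 = {c, d, f}  B4 = {c, d, h}  B5 = {b, e, f}  B6 = {a, d, f}
Tree: B1–B2, B2–B3, B3–B4, B1–B5, B3–B6

Each bag holds 3 vertices, so the decomposition has width 2, which upper-bounds the treewidth. On the other hand G contains the 3-clique {c, d, h}. A clique must lie in a single bag of any decomposition, so no decomposition can have width below 2. Combining the bounds, tw(G) = 2.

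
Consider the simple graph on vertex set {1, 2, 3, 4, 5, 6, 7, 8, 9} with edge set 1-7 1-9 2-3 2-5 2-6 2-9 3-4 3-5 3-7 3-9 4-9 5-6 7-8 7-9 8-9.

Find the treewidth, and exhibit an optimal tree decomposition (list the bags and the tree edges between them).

Treewidth 2.
Bags: B1 = {2, 3, 9}  B2 = {3, 7, 9}  B3 = {1, 7, 9}  B4 = {2, 3, 5}  B5 = {7, 8, 9}  B6 = {3, 4, 9}  B7 = {2, 5, 6}
Tree: B1–B2, B2–B3, B1–B4, B3–B5, B2–B6, B4–B7

Every bag has size at most 3, so the width is 3 − 1 = 2 and tw(G) ≤ 2. On the other hand G contains the 3-clique {7, 8, 9}. A clique must lie in a single bag of any decomposition, so no decomposition can have width below 2. Hence tw(G) = 2 exactly.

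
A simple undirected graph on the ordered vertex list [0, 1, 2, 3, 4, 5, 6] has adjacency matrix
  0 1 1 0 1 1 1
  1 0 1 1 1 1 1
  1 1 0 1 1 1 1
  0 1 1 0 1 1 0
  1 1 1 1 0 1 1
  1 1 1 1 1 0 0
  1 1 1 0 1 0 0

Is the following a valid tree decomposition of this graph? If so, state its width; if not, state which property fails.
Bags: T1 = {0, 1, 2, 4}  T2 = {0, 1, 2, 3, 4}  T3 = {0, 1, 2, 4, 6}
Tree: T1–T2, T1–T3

A tree decomposition must satisfy three properties: every vertex lies in some bag; for every edge, both endpoints lie together in some bag; and for every vertex, the bags containing it form a connected subtree. Here vertex 5 appears in no bag, so the decomposition is invalid.

No — vertex 5 appears in no bag.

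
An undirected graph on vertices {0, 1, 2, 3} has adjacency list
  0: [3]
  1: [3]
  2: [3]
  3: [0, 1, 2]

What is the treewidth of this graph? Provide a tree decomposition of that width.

Each bag holds 2 vertices, so the decomposition has width 1, which upper-bounds the treewidth. Since G has at least one edge (e.g. 0–3), it is not an edgeless graph, so tw(G) ≥ 1. The upper and lower bounds meet at 1, so that is the treewidth.

Treewidth 1.
One optimal decomposition is:
Bags: B1 = {0, 3}  B2 = {1, 3}  B3 = {2, 3}
Tree: B1–B2, B2–B3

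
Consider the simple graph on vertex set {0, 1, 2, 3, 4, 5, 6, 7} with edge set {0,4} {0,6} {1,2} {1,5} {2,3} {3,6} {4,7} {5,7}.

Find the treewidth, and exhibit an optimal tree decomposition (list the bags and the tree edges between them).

Treewidth 2.
One optimal decomposition is:
Bags: B1 = {0, 3, 6}  B2 = {0, 2, 3}  B3 = {0, 1, 2}  B4 = {0, 1, 5}  B5 = {0, 5, 7}  B6 = {0, 4, 7}
Tree: B1–B2, B2–B3, B3–B4, B4–B5, B5–B6

The largest bag has 3 vertices, giving width 2; this decomposition certifies tw(G) ≤ 2. For the lower bound, G contains the cycle 0–6–3–2–1–5–7–4–0, so G is not a forest; only forests have treewidth ≤ 1, hence tw(G) ≥ 2. Hence tw(G) = 2 exactly.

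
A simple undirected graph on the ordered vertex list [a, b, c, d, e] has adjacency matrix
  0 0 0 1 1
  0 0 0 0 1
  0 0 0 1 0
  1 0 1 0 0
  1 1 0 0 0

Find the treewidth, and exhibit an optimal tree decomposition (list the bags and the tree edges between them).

Every bag has size at most 2, so the width is 2 − 1 = 1 and tw(G) ≤ 1. Since G has at least one edge (e.g. b–e), it is not an edgeless graph, so tw(G) ≥ 1. Therefore the treewidth is 1.

Treewidth 1.
Bags: B1 = {b, e}  B2 = {a, e}  B3 = {a, d}  B4 = {c, d}
Tree: B1–B2, B2–B3, B3–B4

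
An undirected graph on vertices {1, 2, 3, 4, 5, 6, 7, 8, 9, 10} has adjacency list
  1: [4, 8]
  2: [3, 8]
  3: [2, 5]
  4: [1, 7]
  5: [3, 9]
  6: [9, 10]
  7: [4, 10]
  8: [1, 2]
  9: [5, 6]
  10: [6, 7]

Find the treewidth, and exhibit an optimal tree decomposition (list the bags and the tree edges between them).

Treewidth 2.
One such decomposition:
Bags: B1 = {5, 6, 9}  B2 = {3, 5, 6}  B3 = {2, 3, 6}  B4 = {2, 6, 8}  B5 = {1, 6, 8}  B6 = {1, 4, 6}  B7 = {4, 6, 7}  B8 = {6, 7, 10}
Tree: B1–B2, B2–B3, B3–B4, B4–B5, B5–B6, B6–B7, B7–B8

Each bag holds 3 vertices, so the decomposition has width 2, which upper-bounds the treewidth. For the lower bound, G contains the cycle 6–9–5–3–2–8–1–4–7–10–6, so G is not a forest; only forests have treewidth ≤ 1, hence tw(G) ≥ 2. Therefore the treewidth is 2.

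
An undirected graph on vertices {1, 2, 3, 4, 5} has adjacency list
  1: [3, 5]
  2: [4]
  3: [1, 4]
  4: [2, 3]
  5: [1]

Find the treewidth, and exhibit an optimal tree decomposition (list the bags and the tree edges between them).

The largest bag has 2 vertices, giving width 1; this decomposition certifies tw(G) ≤ 1. Any graph with an edge has treewidth ≥ 1, and G has the edge 2–4. Hence tw(G) = 1 exactly.

Treewidth 1.
One optimal decomposition is:
Bags: B1 = {2, 4}  B2 = {3, 4}  B3 = {1, 3}  B4 = {1, 5}
Tree: B1–B2, B2–B3, B3–B4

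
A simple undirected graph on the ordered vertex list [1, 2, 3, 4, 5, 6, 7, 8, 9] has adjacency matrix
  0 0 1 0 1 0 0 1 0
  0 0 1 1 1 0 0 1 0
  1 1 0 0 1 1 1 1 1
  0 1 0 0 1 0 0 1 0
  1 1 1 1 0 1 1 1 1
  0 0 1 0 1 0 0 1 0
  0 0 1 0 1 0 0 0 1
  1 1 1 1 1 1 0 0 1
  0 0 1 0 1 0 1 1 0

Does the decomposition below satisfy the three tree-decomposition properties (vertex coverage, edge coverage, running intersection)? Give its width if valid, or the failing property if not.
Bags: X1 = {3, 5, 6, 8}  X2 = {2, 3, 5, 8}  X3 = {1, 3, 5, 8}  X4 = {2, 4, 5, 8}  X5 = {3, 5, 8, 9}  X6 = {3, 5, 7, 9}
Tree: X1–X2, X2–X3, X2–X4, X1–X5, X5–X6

Checking the three conditions: (i) the bags cover all of {1, 2, 3, 4, 5, 6, 7, 8, 9}; (ii) for each edge, some bag contains both endpoints; (iii) the bags containing any fixed vertex form a subtree. All hold, so the decomposition is valid with width 4 − 1 = 3.

Yes; width 3.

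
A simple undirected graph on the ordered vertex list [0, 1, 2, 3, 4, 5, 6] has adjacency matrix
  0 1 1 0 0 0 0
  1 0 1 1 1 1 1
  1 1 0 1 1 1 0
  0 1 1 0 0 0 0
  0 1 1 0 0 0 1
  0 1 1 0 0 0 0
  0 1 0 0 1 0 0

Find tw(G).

A width-2 tree decomposition is:
Bags: B1 = {0, 1, 2}  B2 = {1, 2, 4}  B3 = {1, 2, 3}  B4 = {1, 4, 6}  B5 = {1, 2, 5}
Tree: B1–B2, B2–B3, B2–B4, B3–B5
Every bag has size at most 3, so the width is 3 − 1 = 2 and tw(G) ≤ 2. On the other hand G contains the 3-clique {0, 1, 2}. A clique must lie in a single bag of any decomposition, so no decomposition can have width below 2. The upper and lower bounds meet at 2, so that is the treewidth.

2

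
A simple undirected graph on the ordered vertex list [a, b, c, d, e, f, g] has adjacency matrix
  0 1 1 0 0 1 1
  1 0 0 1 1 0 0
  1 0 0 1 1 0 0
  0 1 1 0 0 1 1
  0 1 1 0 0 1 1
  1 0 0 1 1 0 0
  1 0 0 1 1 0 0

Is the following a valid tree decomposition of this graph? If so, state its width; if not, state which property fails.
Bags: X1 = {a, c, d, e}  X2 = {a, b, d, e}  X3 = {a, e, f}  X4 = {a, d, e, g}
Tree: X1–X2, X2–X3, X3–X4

No — edge (d,f) lies in no bag.

A tree decomposition must satisfy three properties: every vertex lies in some bag; for every edge, both endpoints lie together in some bag; and for every vertex, the bags containing it form a connected subtree. Here edge (d,f) lies in no bag, so the decomposition is invalid.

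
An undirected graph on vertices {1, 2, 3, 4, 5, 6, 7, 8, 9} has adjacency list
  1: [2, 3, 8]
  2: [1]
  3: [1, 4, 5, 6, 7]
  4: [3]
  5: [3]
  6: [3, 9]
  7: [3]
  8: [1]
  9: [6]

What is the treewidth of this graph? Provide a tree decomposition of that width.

The largest bag has 2 vertices, giving width 1; this decomposition certifies tw(G) ≤ 1. G has an edge, so its treewidth is at least 1. Combining the bounds, tw(G) = 1.

Treewidth 1.
One such decomposition:
Bags: B1 = {1, 3}  B2 = {1, 2}  B3 = {3, 6}  B4 = {6, 9}  B5 = {3, 5}  B6 = {1, 8}  B7 = {3, 4}  B8 = {3, 7}
Tree: B1–B2, B1–B3, B3–B4, B3–B5, B2–B6, B3–B7, B3–B8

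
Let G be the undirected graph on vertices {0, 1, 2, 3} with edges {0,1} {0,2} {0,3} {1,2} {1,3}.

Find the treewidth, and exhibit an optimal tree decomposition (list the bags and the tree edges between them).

The largest bag has 3 vertices, giving width 2; this decomposition certifies tw(G) ≤ 2. For the lower bound, the 3 vertices {0, 1, 2} are pairwise adjacent, and any tree decomposition puts a clique entirely inside one bag — forcing width ≥ 2. The upper and lower bounds meet at 2, so that is the treewidth.

Treewidth 2.
One such decomposition:
Bags: B1 = {0, 1, 3}  B2 = {0, 1, 2}
Tree: B1–B2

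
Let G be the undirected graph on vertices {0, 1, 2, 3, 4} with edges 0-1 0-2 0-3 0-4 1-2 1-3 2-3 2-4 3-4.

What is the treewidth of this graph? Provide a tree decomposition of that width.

Treewidth 3.
One optimal decomposition is:
Bags: B1 = {0, 1, 2, 3}  B2 = {0, 2, 3, 4}
Tree: B1–B2

Every bag has size at most 4, so the width is 4 − 1 = 3 and tw(G) ≤ 3. For the lower bound, the 4 vertices {0, 1, 2, 3} are pairwise adjacent, and any tree decomposition puts a clique entirely inside one bag — forcing width ≥ 3. Hence tw(G) = 3 exactly.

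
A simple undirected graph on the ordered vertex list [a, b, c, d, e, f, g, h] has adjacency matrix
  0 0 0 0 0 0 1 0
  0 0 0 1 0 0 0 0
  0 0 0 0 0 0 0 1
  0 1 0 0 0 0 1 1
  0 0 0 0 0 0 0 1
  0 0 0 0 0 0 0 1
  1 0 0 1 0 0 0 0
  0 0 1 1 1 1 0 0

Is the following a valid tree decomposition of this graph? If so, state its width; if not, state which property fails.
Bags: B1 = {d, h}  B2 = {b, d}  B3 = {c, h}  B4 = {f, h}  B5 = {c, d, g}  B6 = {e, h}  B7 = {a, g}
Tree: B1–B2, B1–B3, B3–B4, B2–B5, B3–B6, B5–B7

No — bags containing vertex c are not connected in the tree.

A tree decomposition must satisfy three properties: every vertex lies in some bag; for every edge, both endpoints lie together in some bag; and for every vertex, the bags containing it form a connected subtree. Here bags containing vertex c are not connected in the tree, so the decomposition is invalid.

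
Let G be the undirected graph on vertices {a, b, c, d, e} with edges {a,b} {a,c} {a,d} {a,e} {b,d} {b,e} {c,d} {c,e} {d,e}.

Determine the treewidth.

3

A width-3 tree decomposition is:
Bags: B1 = {a, b, d, e}  B2 = {a, c, d, e}
Tree: B1–B2
Every bag has size at most 4, so the width is 4 − 1 = 3 and tw(G) ≤ 3. Conversely, {a, c, d, e} is a clique of size 4, and the vertices of any clique must share a bag in every tree decomposition; so some bag has ≥ 4 vertices and tw(G) ≥ 3. Hence tw(G) = 3 exactly.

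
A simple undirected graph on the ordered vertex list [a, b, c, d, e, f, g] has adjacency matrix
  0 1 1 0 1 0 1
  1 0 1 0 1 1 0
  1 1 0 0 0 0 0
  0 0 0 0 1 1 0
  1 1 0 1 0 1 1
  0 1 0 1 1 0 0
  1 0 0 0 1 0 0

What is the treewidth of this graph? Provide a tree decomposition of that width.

Treewidth 2.
Bags: B1 = {b, e, f}  B2 = {a, b, e}  B3 = {d, e, f}  B4 = {a, b, c}  B5 = {a, e, g}
Tree: B1–B2, B1–B3, B2–B4, B2–B5

Each bag holds 3 vertices, so the decomposition has width 2, which upper-bounds the treewidth. On the other hand G contains the 3-clique {a, e, g}. A clique must lie in a single bag of any decomposition, so no decomposition can have width below 2. Combining the bounds, tw(G) = 2.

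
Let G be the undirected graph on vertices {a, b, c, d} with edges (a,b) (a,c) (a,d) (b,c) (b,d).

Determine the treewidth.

2

A width-2 tree decomposition is:
Bags: B1 = {a, b, d}  B2 = {a, b, c}
Tree: B1–B2
Each bag holds 3 vertices, so the decomposition has width 2, which upper-bounds the treewidth. For the lower bound, the 3 vertices {a, b, d} are pairwise adjacent, and any tree decomposition puts a clique entirely inside one bag — forcing width ≥ 2. The upper and lower bounds meet at 2, so that is the treewidth.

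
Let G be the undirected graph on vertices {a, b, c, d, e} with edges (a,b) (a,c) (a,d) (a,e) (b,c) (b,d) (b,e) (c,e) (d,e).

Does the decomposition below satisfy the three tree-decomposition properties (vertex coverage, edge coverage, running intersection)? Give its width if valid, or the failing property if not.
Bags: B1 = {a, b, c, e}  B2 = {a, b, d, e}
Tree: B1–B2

Checking the three conditions: (i) the bags cover all of {a, b, c, d, e}; (ii) for each edge, some bag contains both endpoints; (iii) the bags containing any fixed vertex form a subtree. All hold, so the decomposition is valid with width 4 − 1 = 3.

Yes; width 3.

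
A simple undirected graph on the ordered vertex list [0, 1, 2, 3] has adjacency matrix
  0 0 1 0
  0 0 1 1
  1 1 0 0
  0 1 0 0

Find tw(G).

1

A width-1 tree decomposition is:
Bags: B1 = {0, 2}  B2 = {1, 2}  B3 = {1, 3}
Tree: B1–B2, B2–B3
Every bag has size at most 2, so the width is 2 − 1 = 1 and tw(G) ≤ 1. Since G has at least one edge (e.g. 0–2), it is not an edgeless graph, so tw(G) ≥ 1. Combining the bounds, tw(G) = 1.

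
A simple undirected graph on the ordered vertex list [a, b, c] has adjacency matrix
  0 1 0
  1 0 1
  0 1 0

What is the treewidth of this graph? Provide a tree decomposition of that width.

Each bag holds 2 vertices, so the decomposition has width 1, which upper-bounds the treewidth. G has an edge, so its treewidth is at least 1. Combining the bounds, tw(G) = 1.

Treewidth 1.
One optimal decomposition is:
Bags: B1 = {a, b}  B2 = {b, c}
Tree: B1–B2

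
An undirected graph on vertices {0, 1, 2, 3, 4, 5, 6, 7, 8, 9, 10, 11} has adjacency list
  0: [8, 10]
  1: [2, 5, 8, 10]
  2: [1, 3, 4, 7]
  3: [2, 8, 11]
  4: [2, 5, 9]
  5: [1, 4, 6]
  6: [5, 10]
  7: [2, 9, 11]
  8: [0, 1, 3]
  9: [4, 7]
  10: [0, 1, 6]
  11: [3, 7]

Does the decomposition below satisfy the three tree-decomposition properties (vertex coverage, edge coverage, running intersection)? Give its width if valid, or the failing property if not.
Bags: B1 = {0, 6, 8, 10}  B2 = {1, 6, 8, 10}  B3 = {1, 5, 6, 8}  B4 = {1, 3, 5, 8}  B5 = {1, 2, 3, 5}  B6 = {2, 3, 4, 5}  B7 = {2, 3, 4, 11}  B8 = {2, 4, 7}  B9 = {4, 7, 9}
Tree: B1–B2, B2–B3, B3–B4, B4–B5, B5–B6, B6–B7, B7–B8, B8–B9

A tree decomposition must satisfy three properties: every vertex lies in some bag; for every edge, both endpoints lie together in some bag; and for every vertex, the bags containing it form a connected subtree. Here edge (11,7) lies in no bag, so the decomposition is invalid.

No — edge (11,7) lies in no bag.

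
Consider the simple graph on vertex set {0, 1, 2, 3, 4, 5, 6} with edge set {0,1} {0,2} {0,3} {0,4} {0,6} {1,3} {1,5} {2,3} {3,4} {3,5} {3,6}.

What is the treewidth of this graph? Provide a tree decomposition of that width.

The largest bag has 3 vertices, giving width 2; this decomposition certifies tw(G) ≤ 2. For the lower bound, the 3 vertices {0, 1, 3} are pairwise adjacent, and any tree decomposition puts a clique entirely inside one bag — forcing width ≥ 2. The upper and lower bounds meet at 2, so that is the treewidth.

Treewidth 2.
Bags: B1 = {0, 3, 6}  B2 = {0, 1, 3}  B3 = {0, 3, 4}  B4 = {1, 3, 5}  B5 = {0, 2, 3}
Tree: B1–B2, B2–B3, B2–B4, B3–B5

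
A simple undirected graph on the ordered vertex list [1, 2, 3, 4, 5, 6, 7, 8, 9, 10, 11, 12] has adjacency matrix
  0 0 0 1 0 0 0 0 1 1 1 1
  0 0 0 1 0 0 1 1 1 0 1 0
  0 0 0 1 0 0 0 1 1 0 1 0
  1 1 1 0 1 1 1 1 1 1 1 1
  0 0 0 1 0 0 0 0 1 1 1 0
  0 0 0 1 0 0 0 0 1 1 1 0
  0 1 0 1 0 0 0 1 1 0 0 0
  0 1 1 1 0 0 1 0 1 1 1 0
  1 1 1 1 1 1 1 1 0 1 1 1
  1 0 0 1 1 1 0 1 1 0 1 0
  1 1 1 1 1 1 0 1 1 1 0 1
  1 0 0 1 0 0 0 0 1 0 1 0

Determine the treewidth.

A width-4 tree decomposition is:
Bags: B1 = {4, 6, 9, 10, 11}  B2 = {1, 4, 9, 10, 11}  B3 = {4, 8, 9, 10, 11}  B4 = {1, 4, 9, 11, 12}  B5 = {4, 5, 9, 10, 11}  B6 = {2, 4, 8, 9, 11}  B7 = {3, 4, 8, 9, 11}  B8 = {2, 4, 7, 8, 9}
Tree: B1–B2, B1–B3, B2–B4, B1–B5, B3–B6, B6–B7, B6–B8
Each bag holds 5 vertices, so the decomposition has width 4, which upper-bounds the treewidth. Conversely, {4, 8, 9, 10, 11} is a clique of size 5, and the vertices of any clique must share a bag in every tree decomposition; so some bag has ≥ 5 vertices and tw(G) ≥ 4. Therefore the treewidth is 4.

4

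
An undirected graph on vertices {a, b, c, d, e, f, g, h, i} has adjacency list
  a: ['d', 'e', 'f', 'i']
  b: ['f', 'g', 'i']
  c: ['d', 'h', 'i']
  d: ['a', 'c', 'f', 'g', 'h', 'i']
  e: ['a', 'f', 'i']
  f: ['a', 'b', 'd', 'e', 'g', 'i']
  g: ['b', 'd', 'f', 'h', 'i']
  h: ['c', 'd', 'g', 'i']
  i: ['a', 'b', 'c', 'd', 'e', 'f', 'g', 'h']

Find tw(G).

3

A width-3 tree decomposition is:
Bags: B1 = {d, g, h, i}  B2 = {d, f, g, i}  B3 = {b, f, g, i}  B4 = {a, d, f, i}  B5 = {c, d, h, i}  B6 = {a, e, f, i}
Tree: B1–B2, B2–B3, B2–B4, B1–B5, B4–B6
The largest bag has 4 vertices, giving width 3; this decomposition certifies tw(G) ≤ 3. For the lower bound, the 4 vertices {d, g, h, i} are pairwise adjacent, and any tree decomposition puts a clique entirely inside one bag — forcing width ≥ 3. Therefore the treewidth is 3.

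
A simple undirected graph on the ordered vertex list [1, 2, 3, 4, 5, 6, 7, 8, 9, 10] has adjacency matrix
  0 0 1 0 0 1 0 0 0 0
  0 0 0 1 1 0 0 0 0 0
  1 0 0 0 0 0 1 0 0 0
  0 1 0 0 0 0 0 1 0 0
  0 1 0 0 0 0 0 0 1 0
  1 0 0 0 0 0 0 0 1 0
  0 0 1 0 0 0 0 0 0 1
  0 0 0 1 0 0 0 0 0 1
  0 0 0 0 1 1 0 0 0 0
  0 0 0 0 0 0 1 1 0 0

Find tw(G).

A width-2 tree decomposition is:
Bags: B1 = {1, 3, 6}  B2 = {3, 6, 9}  B3 = {3, 5, 9}  B4 = {2, 3, 5}  B5 = {2, 3, 4}  B6 = {3, 4, 8}  B7 = {3, 8, 10}  B8 = {3, 7, 10}
Tree: B1–B2, B2–B3, B3–B4, B4–B5, B5–B6, B6–B7, B7–B8
The largest bag has 3 vertices, giving width 2; this decomposition certifies tw(G) ≤ 2. For the lower bound, G contains the cycle 3–1–6–9–5–2–4–8–10–7–3, so G is not a forest; only forests have treewidth ≤ 1, hence tw(G) ≥ 2. The upper and lower bounds meet at 2, so that is the treewidth.

2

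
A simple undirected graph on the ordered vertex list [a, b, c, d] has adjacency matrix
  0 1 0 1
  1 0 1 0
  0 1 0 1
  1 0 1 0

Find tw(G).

A width-2 tree decomposition is:
Bags: B1 = {b, c, d}  B2 = {a, b, d}
Tree: B1–B2
The largest bag has 3 vertices, giving width 2; this decomposition certifies tw(G) ≤ 2. Since b–c–d–a–b is a cycle in G, G is not acyclic. Forests are exactly the graphs of treewidth ≤ 1, so tw(G) ≥ 2. Combining the bounds, tw(G) = 2.

2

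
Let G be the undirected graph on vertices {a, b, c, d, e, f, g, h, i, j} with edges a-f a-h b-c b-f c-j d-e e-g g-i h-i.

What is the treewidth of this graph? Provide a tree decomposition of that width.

Treewidth 1.
Bags: B1 = {d, e}  B2 = {e, g}  B3 = {g, i}  B4 = {h, i}  B5 = {a, h}  B6 = {a, f}  B7 = {b, f}  B8 = {b, c}  B9 = {c, j}
Tree: B1–B2, B2–B3, B3–B4, B4–B5, B5–B6, B6–B7, B7–B8, B8–B9

Each bag holds 2 vertices, so the decomposition has width 1, which upper-bounds the treewidth. G has an edge, so its treewidth is at least 1. Combining the bounds, tw(G) = 1.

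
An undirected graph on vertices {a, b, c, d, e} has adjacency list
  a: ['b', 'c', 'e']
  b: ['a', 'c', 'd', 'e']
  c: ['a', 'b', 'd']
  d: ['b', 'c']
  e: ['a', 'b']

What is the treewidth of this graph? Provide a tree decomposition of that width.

The largest bag has 3 vertices, giving width 2; this decomposition certifies tw(G) ≤ 2. Conversely, {a, b, e} is a clique of size 3, and the vertices of any clique must share a bag in every tree decomposition; so some bag has ≥ 3 vertices and tw(G) ≥ 2. Therefore the treewidth is 2.

Treewidth 2.
Bags: B1 = {a, b, e}  B2 = {a, b, c}  B3 = {b, c, d}
Tree: B1–B2, B2–B3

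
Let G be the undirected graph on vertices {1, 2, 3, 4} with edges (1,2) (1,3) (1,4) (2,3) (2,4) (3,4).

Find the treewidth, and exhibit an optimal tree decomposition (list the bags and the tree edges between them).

A single bag containing all 4 vertices is trivially a valid decomposition of width 3. Conversely, {1, 2, 3, 4} is a clique of size 4, and the vertices of any clique must share a bag in every tree decomposition; so some bag has ≥ 4 vertices and tw(G) ≥ 3. Hence tw(G) = 3 exactly.

Treewidth 3.
One such decomposition:
Bags: B1 = {1, 2, 3, 4}
Tree: (single bag)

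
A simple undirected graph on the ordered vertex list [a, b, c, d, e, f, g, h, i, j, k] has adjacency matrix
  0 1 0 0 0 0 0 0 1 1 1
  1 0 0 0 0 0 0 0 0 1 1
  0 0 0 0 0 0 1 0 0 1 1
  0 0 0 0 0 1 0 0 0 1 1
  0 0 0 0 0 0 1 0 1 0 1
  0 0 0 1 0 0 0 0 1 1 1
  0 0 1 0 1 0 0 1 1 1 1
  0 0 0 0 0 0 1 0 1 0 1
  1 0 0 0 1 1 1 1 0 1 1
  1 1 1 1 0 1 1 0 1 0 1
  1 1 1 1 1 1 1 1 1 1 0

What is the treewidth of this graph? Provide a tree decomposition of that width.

The largest bag has 4 vertices, giving width 3; this decomposition certifies tw(G) ≤ 3. For the lower bound, the 4 vertices {d, f, j, k} are pairwise adjacent, and any tree decomposition puts a clique entirely inside one bag — forcing width ≥ 3. Therefore the treewidth is 3.

Treewidth 3.
One such decomposition:
Bags: B1 = {e, g, i, k}  B2 = {g, h, i, k}  B3 = {g, i, j, k}  B4 = {f, i, j, k}  B5 = {c, g, j, k}  B6 = {a, i, j, k}  B7 = {a, b, j, k}  B8 = {d, f, j, k}
Tree: B1–B2, B1–B3, B3–B4, B3–B5, B3–B6, B6–B7, B4–B8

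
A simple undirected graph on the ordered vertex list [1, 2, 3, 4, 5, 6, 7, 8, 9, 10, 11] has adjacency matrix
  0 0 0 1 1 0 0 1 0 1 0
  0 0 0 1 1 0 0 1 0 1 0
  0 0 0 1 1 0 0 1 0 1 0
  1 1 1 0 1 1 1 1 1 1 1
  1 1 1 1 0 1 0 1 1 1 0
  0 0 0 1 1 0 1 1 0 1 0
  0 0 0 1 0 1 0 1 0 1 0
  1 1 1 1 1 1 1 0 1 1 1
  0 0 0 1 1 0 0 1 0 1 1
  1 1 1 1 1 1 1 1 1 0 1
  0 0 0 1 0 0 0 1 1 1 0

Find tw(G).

4

A width-4 tree decomposition is:
Bags: B1 = {1, 4, 5, 8, 10}  B2 = {2, 4, 5, 8, 10}  B3 = {3, 4, 5, 8, 10}  B4 = {4, 5, 6, 8, 10}  B5 = {4, 5, 8, 9, 10}  B6 = {4, 6, 7, 8, 10}  B7 = {4, 8, 9, 10, 11}
Tree: B1–B2, B1–B3, B1–B4, B3–B5, B4–B6, B5–B7
The largest bag has 5 vertices, giving width 4; this decomposition certifies tw(G) ≤ 4. On the other hand G contains the 5-clique {4, 8, 9, 10, 11}. A clique must lie in a single bag of any decomposition, so no decomposition can have width below 4. Hence tw(G) = 4 exactly.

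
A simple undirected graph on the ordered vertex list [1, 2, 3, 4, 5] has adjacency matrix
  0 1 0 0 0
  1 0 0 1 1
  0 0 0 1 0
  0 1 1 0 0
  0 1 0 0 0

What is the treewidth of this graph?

1

A width-1 tree decomposition is:
Bags: B1 = {2, 5}  B2 = {2, 4}  B3 = {3, 4}  B4 = {1, 2}
Tree: B1–B2, B2–B3, B1–B4
Each bag holds 2 vertices, so the decomposition has width 1, which upper-bounds the treewidth. Since G has at least one edge (e.g. 2–5), it is not an edgeless graph, so tw(G) ≥ 1. Combining the bounds, tw(G) = 1.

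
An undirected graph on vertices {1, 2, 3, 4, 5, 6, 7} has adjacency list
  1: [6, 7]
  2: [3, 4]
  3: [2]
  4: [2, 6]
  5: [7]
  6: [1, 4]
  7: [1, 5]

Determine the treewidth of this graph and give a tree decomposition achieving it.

Every bag has size at most 2, so the width is 2 − 1 = 1 and tw(G) ≤ 1. G has an edge, so its treewidth is at least 1. Combining the bounds, tw(G) = 1.

Treewidth 1.
One optimal decomposition is:
Bags: B1 = {5, 7}  B2 = {1, 7}  B3 = {1, 6}  B4 = {4, 6}  B5 = {2, 4}  B6 = {2, 3}
Tree: B1–B2, B2–B3, B3–B4, B4–B5, B5–B6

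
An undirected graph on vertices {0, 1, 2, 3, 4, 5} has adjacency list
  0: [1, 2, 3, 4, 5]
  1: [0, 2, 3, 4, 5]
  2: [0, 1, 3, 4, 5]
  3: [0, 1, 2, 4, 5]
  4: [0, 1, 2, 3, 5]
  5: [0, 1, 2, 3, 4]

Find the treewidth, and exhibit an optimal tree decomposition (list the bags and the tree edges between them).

A single bag containing all 6 vertices is trivially a valid decomposition of width 5. For the lower bound, the 6 vertices {0, 1, 2, 3, 4, 5} are pairwise adjacent, and any tree decomposition puts a clique entirely inside one bag — forcing width ≥ 5. Combining the bounds, tw(G) = 5.

Treewidth 5.
One such decomposition:
Bags: B1 = {0, 1, 2, 3, 4, 5}
Tree: (single bag)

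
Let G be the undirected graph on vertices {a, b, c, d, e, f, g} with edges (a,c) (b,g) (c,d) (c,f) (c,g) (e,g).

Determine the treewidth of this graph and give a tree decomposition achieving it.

Every bag has size at most 2, so the width is 2 − 1 = 1 and tw(G) ≤ 1. G has an edge, so its treewidth is at least 1. Hence tw(G) = 1 exactly.

Treewidth 1.
One optimal decomposition is:
Bags: B1 = {c, d}  B2 = {c, g}  B3 = {e, g}  B4 = {a, c}  B5 = {c, f}  B6 = {b, g}
Tree: B1–B2, B2–B3, B2–B4, B1–B5, B3–B6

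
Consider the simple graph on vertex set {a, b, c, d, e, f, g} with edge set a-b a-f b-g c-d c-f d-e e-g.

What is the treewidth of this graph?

2

A width-2 tree decomposition is:
Bags: B1 = {a, c, f}  B2 = {a, c, d}  B3 = {a, d, e}  B4 = {a, e, g}  B5 = {a, b, g}
Tree: B1–B2, B2–B3, B3–B4, B4–B5
Each bag holds 3 vertices, so the decomposition has width 2, which upper-bounds the treewidth. The edges a–f–c–d–e–g–b–a form a cycle, so G is not a tree and its treewidth is at least 2. Therefore the treewidth is 2.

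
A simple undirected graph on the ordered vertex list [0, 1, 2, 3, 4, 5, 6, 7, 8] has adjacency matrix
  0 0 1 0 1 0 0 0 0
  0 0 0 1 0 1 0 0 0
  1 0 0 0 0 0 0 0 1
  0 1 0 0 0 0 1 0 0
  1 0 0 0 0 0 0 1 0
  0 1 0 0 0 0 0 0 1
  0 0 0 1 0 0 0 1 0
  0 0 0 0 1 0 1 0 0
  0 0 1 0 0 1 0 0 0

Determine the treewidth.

2

A width-2 tree decomposition is:
Bags: B1 = {0, 2, 4}  B2 = {2, 4, 8}  B3 = {4, 5, 8}  B4 = {1, 4, 5}  B5 = {1, 3, 4}  B6 = {3, 4, 6}  B7 = {4, 6, 7}
Tree: B1–B2, B2–B3, B3–B4, B4–B5, B5–B6, B6–B7
Each bag holds 3 vertices, so the decomposition has width 2, which upper-bounds the treewidth. Since 4–0–2–8–5–1–3–6–7–4 is a cycle in G, G is not acyclic. Forests are exactly the graphs of treewidth ≤ 1, so tw(G) ≥ 2. Therefore the treewidth is 2.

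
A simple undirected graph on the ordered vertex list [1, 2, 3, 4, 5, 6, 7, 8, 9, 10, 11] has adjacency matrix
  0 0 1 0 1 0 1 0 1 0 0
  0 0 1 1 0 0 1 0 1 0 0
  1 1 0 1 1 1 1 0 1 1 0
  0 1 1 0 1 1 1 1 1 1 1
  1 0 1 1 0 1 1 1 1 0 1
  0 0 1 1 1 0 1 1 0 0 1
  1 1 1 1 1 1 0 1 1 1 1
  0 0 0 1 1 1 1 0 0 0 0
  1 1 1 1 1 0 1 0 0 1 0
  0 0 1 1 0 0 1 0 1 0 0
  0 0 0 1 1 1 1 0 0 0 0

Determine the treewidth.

4

A width-4 tree decomposition is:
Bags: B1 = {3, 4, 5, 7, 9}  B2 = {3, 4, 5, 6, 7}  B3 = {4, 5, 6, 7, 11}  B4 = {1, 3, 5, 7, 9}  B5 = {4, 5, 6, 7, 8}  B6 = {2, 3, 4, 7, 9}  B7 = {3, 4, 7, 9, 10}
Tree: B1–B2, B2–B3, B1–B4, B2–B5, B1–B6, B6–B7
Each bag holds 5 vertices, so the decomposition has width 4, which upper-bounds the treewidth. Conversely, {1, 3, 5, 7, 9} is a clique of size 5, and the vertices of any clique must share a bag in every tree decomposition; so some bag has ≥ 5 vertices and tw(G) ≥ 4. Hence tw(G) = 4 exactly.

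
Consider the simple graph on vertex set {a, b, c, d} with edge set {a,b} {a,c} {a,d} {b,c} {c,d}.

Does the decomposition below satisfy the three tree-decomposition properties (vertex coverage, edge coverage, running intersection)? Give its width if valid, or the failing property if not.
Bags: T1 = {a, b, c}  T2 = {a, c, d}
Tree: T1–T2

Yes; width 2.

Vertex coverage: the bags together contain {a, b, c, d}, the full vertex set. Edge coverage: each edge of G has both endpoints in at least one bag. Running intersection: for every vertex, the bags containing it form a connected subtree. All three properties hold, so this is a valid tree decomposition of width max|bag| − 1 = 2, and hence tw(G) ≤ 2.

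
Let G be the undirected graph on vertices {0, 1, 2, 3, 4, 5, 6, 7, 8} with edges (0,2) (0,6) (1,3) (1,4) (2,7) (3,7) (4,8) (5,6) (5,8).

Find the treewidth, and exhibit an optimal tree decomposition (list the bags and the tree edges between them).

The largest bag has 3 vertices, giving width 2; this decomposition certifies tw(G) ≤ 2. Since 0–2–7–3–1–4–8–5–6–0 is a cycle in G, G is not acyclic. Forests are exactly the graphs of treewidth ≤ 1, so tw(G) ≥ 2. Hence tw(G) = 2 exactly.

Treewidth 2.
Bags: B1 = {0, 2, 7}  B2 = {0, 3, 7}  B3 = {0, 1, 3}  B4 = {0, 1, 4}  B5 = {0, 4, 8}  B6 = {0, 5, 8}  B7 = {0, 5, 6}
Tree: B1–B2, B2–B3, B3–B4, B4–B5, B5–B6, B6–B7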